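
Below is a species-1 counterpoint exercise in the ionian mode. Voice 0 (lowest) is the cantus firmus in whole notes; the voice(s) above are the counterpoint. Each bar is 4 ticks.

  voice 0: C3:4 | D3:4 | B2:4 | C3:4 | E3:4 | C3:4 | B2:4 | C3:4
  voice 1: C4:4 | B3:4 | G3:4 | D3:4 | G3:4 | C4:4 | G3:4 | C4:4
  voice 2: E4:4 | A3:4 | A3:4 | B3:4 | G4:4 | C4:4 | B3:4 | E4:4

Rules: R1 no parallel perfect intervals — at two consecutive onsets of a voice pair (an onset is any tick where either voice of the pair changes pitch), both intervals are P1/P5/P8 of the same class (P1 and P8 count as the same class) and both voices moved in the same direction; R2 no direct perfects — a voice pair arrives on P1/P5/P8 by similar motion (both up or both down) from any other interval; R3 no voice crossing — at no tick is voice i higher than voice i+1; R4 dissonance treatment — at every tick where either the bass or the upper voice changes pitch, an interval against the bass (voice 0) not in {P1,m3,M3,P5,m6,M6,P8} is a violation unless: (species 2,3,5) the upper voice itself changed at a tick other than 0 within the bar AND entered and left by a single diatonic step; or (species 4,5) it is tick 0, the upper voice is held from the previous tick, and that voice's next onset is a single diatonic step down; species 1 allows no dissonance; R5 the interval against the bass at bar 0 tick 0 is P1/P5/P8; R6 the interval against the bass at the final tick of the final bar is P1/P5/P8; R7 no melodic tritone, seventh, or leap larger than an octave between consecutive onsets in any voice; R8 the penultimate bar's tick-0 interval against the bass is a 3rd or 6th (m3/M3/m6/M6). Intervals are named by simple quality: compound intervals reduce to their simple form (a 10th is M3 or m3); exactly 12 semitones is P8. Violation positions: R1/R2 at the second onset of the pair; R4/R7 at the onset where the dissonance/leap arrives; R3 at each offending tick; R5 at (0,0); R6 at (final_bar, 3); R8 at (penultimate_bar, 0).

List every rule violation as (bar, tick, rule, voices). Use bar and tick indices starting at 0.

(0, 0, R5, (0, 2))
(1, 0, R3, (1, 2))
(1, 1, R3, (1, 2))
(1, 2, R3, (1, 2))
(1, 3, R3, (1, 2))
(2, 0, R4, (0, 2))
(3, 0, R4, (0, 1))
(3, 0, R4, (0, 2))
(4, 0, R2, (1, 2))
(5, 0, R2, (0, 2))
(6, 0, R1, (0, 2))
(6, 0, R8, (0, 2))
(7, 0, R2, (0, 1))
(7, 3, R6, (0, 2))

bar 0: v0=C3 v1=C4 v2=E4 downbeat M3
bar 1: v0=D3 v1=B3 v2=A3 downbeat P5
bar 2: v0=B2 v1=G3 v2=A3 downbeat m7
bar 3: v0=C3 v1=D3 v2=B3 downbeat M7
bar 4: v0=E3 v1=G3 v2=G4 downbeat m3
bar 5: v0=C3 v1=C4 v2=C4 downbeat P8
bar 6: v0=B2 v1=G3 v2=B3 downbeat P8
bar 7: v0=C3 v1=C4 v2=E4 downbeat M3
  -> R5 @ bar 0 tick 0 v(0, 2): opens on M3
  -> R3 @ bar 1 tick 0 v(1, 2): B3 above A3
  -> R3 @ bar 1 tick 1 v(1, 2): B3 above A3
  -> R3 @ bar 1 tick 2 v(1, 2): B3 above A3
  -> R3 @ bar 1 tick 3 v(1, 2): B3 above A3
  -> R4 @ bar 2 tick 0 v(0, 2): B2/A3 m7 untreated
  -> R4 @ bar 3 tick 0 v(0, 1): C3/D3 M2 untreated
  -> R4 @ bar 3 tick 0 v(0, 2): C3/B3 M7 untreated
  -> R2 @ bar 4 tick 0 v(1, 2): D3/B3 M6 -> G3/G4 P8 similar
  -> R2 @ bar 5 tick 0 v(0, 2): E3/G4 m3 -> C3/C4 P8 similar
  -> R1 @ bar 6 tick 0 v(0, 2): C3/C4 P8 -> B2/B3 P8 similar
  -> R8 @ bar 6 tick 0 v(0, 2): penult P8 not 3rd/6th
  -> R2 @ bar 7 tick 0 v(0, 1): B2/G3 m6 -> C3/C4 P8 similar
  -> R6 @ bar 7 tick 3 v(0, 2): closes on M3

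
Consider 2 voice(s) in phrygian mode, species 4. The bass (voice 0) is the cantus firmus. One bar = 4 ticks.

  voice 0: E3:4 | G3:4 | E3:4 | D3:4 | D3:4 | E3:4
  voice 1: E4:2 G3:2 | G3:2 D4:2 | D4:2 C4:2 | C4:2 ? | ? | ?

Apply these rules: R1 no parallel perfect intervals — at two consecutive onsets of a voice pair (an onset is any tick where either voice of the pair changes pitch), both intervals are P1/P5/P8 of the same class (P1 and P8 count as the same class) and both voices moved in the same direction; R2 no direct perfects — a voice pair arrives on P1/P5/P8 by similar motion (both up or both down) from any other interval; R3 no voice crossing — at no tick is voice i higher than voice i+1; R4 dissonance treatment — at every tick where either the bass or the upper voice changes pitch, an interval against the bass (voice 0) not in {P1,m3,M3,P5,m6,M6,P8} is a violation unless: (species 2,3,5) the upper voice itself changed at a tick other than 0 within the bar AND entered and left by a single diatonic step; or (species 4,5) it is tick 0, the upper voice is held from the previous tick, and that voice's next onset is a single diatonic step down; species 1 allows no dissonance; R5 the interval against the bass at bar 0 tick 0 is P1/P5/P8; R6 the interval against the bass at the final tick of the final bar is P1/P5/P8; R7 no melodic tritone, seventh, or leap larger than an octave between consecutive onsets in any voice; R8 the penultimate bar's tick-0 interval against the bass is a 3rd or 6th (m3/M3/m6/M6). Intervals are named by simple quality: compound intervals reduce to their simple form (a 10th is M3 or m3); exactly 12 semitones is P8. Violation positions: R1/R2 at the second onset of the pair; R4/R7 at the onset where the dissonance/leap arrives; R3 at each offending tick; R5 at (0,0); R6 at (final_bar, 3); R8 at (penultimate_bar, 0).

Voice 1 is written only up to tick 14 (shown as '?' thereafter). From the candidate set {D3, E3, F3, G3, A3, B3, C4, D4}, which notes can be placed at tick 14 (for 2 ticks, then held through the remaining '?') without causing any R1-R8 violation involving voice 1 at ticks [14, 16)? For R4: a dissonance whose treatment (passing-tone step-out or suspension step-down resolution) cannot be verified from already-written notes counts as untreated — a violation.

{A3, B3, C4, D4, F3}

D3: violates R7
E3: violates R4
F3: legal
G3: violates R4
A3: legal
B3: legal
C4: legal
D4: legal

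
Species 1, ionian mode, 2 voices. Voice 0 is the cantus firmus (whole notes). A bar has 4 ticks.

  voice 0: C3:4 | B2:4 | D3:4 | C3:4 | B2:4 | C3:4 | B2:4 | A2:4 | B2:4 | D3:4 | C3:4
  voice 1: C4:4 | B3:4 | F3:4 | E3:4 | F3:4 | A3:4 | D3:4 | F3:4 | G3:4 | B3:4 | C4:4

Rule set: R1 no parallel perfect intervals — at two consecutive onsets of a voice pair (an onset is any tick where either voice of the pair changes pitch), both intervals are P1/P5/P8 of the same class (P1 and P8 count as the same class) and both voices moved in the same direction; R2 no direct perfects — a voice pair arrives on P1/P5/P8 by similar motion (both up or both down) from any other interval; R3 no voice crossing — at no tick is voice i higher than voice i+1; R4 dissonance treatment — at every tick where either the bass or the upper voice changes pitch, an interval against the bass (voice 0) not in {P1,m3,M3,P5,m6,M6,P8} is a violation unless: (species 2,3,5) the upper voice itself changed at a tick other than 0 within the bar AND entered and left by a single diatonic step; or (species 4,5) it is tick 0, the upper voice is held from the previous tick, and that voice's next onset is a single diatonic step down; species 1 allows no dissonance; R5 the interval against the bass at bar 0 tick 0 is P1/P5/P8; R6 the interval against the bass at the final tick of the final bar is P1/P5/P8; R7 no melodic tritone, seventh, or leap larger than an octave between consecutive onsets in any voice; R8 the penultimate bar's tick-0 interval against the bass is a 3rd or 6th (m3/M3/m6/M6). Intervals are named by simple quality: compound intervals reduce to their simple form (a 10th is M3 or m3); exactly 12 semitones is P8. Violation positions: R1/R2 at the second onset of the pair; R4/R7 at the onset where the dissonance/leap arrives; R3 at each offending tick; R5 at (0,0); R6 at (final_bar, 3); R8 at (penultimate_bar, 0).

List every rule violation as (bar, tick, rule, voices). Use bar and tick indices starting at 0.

(1, 0, R1, (0, 1))
(2, 0, R7, (1,))
(4, 0, R4, (0, 1))

bar 0: v0=C3 v1=C4 downbeat P8
bar 1: v0=B2 v1=B3 downbeat P8
bar 2: v0=D3 v1=F3 downbeat m3
bar 3: v0=C3 v1=E3 downbeat M3
bar 4: v0=B2 v1=F3 downbeat TT
bar 5: v0=C3 v1=A3 downbeat M6
bar 6: v0=B2 v1=D3 downbeat m3
bar 7: v0=A2 v1=F3 downbeat m6
bar 8: v0=B2 v1=G3 downbeat m6
bar 9: v0=D3 v1=B3 downbeat M6
bar 10: v0=C3 v1=C4 downbeat P8
  -> R1 @ bar 1 tick 0 v(0, 1): C3/C4 P8 -> B2/B3 P8 similar
  -> R7 @ bar 2 tick 0 v(1,): B3->F3 leap 6st
  -> R4 @ bar 4 tick 0 v(0, 1): B2/F3 TT untreated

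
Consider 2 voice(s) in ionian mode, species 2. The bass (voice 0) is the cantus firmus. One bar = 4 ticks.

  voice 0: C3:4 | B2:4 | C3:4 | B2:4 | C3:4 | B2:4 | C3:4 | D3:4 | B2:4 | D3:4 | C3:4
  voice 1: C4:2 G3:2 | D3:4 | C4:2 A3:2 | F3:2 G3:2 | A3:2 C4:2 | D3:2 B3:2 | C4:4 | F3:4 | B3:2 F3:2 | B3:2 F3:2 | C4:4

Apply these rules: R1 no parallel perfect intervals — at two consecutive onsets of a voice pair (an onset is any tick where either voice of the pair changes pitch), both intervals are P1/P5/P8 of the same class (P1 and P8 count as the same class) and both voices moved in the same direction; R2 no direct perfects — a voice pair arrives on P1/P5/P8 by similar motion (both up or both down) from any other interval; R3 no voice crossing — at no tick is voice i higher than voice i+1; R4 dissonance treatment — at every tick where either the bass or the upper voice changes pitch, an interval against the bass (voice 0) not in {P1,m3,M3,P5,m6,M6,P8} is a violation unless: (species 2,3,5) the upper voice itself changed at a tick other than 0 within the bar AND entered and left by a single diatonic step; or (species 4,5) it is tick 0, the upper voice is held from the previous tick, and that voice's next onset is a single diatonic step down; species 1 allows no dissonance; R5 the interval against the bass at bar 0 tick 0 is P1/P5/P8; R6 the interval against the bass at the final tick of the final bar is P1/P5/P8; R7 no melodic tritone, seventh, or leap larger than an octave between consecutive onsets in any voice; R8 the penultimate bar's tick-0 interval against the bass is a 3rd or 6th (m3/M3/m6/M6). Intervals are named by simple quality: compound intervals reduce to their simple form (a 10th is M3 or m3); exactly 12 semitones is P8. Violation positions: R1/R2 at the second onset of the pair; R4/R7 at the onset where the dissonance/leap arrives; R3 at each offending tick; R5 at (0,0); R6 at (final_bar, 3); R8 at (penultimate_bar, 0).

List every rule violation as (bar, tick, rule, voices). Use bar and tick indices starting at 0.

bar 0: v0=C3 v1=C4 downbeat P8
bar 1: v0=B2 v1=D3 downbeat m3
bar 2: v0=C3 v1=C4 downbeat P8
bar 3: v0=B2 v1=F3 downbeat TT
bar 4: v0=C3 v1=A3 downbeat M6
bar 5: v0=B2 v1=D3 downbeat m3
bar 6: v0=C3 v1=C4 downbeat P8
bar 7: v0=D3 v1=F3 downbeat m3
bar 8: v0=B2 v1=B3 downbeat P8
bar 9: v0=D3 v1=B3 downbeat M6
bar 10: v0=C3 v1=C4 downbeat P8
  -> R2 @ bar 2 tick 0 v(0, 1): B2/D3 m3 -> C3/C4 P8 similar
  -> R7 @ bar 2 tick 0 v(1,): D3->C4 leap 10st
  -> R4 @ bar 3 tick 0 v(0, 1): B2/F3 TT untreated
  -> R7 @ bar 5 tick 0 v(1,): C4->D3 leap 10st
  -> R1 @ bar 6 tick 0 v(0, 1): B2/B3 P8 -> C3/C4 P8 similar
  -> R7 @ bar 8 tick 0 v(1,): F3->B3 leap 6st
  -> R4 @ bar 8 tick 2 v(0, 1): B2/F3 TT untreated
  -> R7 @ bar 8 tick 2 v(1,): B3->F3 leap 6st
  -> R7 @ bar 9 tick 0 v(1,): F3->B3 leap 6st
  -> R7 @ bar 9 tick 2 v(1,): B3->F3 leap 6st

(2, 0, R2, (0, 1))
(2, 0, R7, (1,))
(3, 0, R4, (0, 1))
(5, 0, R7, (1,))
(6, 0, R1, (0, 1))
(8, 0, R7, (1,))
(8, 2, R4, (0, 1))
(8, 2, R7, (1,))
(9, 0, R7, (1,))
(9, 2, R7, (1,))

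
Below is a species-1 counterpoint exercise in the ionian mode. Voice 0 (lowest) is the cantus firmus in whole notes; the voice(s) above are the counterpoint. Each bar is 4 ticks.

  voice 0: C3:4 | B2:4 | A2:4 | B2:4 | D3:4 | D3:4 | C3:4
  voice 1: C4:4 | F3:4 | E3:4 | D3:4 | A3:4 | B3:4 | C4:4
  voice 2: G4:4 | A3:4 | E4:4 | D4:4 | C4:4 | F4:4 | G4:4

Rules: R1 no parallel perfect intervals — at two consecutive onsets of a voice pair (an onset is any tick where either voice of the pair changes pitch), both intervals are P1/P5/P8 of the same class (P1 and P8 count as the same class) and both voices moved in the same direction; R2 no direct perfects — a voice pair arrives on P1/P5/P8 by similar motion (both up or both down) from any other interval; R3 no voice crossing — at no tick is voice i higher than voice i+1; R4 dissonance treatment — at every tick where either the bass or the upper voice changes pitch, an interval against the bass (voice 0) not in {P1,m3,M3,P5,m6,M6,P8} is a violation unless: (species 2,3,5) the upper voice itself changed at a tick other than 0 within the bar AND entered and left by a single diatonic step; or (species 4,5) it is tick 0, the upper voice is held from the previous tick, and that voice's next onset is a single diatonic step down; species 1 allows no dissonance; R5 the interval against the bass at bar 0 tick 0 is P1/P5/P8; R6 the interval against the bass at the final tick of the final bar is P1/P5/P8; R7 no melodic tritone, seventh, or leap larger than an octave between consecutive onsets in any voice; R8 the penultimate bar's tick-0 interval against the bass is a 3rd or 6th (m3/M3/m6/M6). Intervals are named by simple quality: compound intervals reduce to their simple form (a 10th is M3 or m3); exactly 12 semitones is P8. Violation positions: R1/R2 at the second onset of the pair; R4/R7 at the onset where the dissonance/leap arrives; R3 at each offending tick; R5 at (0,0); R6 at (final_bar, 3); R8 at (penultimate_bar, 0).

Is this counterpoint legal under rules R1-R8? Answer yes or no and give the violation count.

bar 0: v0=C3 v1=C4 v2=G4 (P5)
bar 1: v0=B2 v1=F3 v2=A3 (m7)
bar 2: v0=A2 v1=E3 v2=E4 (P5)
bar 3: v0=B2 v1=D3 v2=D4 (m3)
bar 4: v0=D3 v1=A3 v2=C4 (m7)
bar 5: v0=D3 v1=B3 v2=F4 (m3)
bar 6: v0=C3 v1=C4 v2=G4 (P5)
  R4 @ bar1.0: B2/F3 TT untreated
  R4 @ bar1.0: B2/A3 m7 untreated
  R7 @ bar1.0: G4->A3 leap 10st
  R2 @ bar2.0: B2/F3 TT -> A2/E3 P5 similar
  R1 @ bar3.0: E3/E4 P8 -> D3/D4 P8 similar
  R2 @ bar4.0: B2/D3 m3 -> D3/A3 P5 similar
  R4 @ bar4.0: D3/C4 m7 untreated
  R2 @ bar6.0: B3/F4 TT -> C4/G4 P5 similar

No (8 violations)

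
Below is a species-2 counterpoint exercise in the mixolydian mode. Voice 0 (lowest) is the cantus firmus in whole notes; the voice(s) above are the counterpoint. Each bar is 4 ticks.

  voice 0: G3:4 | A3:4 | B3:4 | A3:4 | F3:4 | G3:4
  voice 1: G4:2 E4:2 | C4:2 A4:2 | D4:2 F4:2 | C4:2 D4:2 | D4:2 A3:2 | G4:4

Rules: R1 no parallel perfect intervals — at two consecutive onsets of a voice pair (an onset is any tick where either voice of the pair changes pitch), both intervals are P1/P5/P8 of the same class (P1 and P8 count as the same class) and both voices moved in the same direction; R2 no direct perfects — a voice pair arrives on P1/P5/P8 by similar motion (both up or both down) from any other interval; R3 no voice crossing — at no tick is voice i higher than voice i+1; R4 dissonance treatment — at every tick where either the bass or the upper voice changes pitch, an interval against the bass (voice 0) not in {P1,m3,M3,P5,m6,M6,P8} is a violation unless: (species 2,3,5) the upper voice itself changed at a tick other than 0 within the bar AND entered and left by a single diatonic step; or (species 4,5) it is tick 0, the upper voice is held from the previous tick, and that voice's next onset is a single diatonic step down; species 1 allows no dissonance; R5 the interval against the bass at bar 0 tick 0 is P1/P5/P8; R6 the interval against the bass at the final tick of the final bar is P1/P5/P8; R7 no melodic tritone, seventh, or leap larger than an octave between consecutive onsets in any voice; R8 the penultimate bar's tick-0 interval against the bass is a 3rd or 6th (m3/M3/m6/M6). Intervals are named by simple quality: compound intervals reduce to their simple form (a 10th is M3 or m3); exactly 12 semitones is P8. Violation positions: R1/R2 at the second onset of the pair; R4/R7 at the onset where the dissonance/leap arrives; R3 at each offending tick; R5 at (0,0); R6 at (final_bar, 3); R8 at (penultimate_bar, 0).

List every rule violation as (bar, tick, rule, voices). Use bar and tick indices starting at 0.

bar 0: v0=G3 v1=G4 downbeat P8
bar 1: v0=A3 v1=C4 downbeat m3
bar 2: v0=B3 v1=D4 downbeat m3
bar 3: v0=A3 v1=C4 downbeat m3
bar 4: v0=F3 v1=D4 downbeat M6
bar 5: v0=G3 v1=G4 downbeat P8
  -> R4 @ bar 2 tick 2 v(0, 1): B3/F4 TT untreated
  -> R4 @ bar 3 tick 2 v(0, 1): A3/D4 P4 untreated
  -> R2 @ bar 5 tick 0 v(0, 1): F3/A3 M3 -> G3/G4 P8 similar
  -> R7 @ bar 5 tick 0 v(1,): A3->G4 leap 10st

(2, 2, R4, (0, 1))
(3, 2, R4, (0, 1))
(5, 0, R2, (0, 1))
(5, 0, R7, (1,))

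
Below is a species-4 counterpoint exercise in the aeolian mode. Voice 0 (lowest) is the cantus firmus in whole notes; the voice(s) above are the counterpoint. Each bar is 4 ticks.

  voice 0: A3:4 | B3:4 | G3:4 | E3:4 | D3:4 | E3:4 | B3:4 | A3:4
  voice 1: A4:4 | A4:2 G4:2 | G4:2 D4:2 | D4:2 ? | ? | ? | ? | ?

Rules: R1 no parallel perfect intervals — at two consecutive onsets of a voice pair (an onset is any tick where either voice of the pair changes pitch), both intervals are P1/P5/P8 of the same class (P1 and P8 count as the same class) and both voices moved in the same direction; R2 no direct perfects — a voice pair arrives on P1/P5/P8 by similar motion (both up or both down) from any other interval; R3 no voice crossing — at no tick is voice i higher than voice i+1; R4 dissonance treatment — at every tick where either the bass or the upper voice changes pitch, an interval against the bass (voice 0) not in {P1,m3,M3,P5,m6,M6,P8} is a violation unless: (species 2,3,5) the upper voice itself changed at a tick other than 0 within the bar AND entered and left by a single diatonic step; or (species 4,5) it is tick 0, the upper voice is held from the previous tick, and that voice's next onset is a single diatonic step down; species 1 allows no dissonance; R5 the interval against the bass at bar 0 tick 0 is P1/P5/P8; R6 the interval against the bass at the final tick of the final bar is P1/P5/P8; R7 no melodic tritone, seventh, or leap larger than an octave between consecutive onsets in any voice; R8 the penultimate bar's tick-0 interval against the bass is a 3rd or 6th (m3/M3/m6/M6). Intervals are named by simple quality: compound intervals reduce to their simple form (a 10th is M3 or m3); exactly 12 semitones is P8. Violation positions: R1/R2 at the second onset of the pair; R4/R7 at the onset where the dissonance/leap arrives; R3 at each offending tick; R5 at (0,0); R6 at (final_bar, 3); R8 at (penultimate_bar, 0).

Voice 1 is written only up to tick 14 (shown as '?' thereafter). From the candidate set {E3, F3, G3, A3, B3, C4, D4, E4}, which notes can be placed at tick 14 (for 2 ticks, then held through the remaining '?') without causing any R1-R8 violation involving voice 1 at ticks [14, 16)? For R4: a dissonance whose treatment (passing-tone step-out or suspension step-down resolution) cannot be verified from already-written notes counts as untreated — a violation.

{B3, C4, D4, E4, G3}

E3: violates R7
F3: violates R4
G3: legal
A3: violates R4
B3: legal
C4: legal
D4: legal
E4: legal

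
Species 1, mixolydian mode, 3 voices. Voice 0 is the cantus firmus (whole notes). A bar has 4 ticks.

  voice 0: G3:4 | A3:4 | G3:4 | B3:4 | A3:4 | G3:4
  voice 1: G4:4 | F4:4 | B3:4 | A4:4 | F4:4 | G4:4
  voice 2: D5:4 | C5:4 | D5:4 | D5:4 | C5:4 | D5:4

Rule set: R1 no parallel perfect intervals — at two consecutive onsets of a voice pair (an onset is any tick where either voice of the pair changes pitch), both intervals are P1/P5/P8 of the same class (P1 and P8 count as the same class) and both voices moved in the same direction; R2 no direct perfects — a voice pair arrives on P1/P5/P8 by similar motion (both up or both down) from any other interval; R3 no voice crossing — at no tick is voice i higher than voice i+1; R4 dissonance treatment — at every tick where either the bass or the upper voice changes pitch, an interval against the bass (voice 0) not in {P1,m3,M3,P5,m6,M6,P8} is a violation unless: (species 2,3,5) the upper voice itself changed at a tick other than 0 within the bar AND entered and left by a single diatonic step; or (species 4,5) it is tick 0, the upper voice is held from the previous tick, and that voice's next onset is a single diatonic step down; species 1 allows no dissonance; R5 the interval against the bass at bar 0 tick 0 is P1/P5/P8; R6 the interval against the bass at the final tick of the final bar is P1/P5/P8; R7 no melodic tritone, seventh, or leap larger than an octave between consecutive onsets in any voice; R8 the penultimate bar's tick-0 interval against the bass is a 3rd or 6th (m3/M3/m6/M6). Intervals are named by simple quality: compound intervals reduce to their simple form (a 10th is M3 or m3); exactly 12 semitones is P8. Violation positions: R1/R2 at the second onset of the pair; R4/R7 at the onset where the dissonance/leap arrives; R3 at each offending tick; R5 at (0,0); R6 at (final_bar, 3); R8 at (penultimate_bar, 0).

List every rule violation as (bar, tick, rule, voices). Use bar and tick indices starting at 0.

(1, 0, R1, (1, 2))
(2, 0, R7, (1,))
(3, 0, R4, (0, 1))
(3, 0, R7, (1,))
(4, 0, R2, (1, 2))
(5, 0, R1, (1, 2))

bar 0: v0=G3 v1=G4 v2=D5 downbeat P5
bar 1: v0=A3 v1=F4 v2=C5 downbeat m3
bar 2: v0=G3 v1=B3 v2=D5 downbeat P5
bar 3: v0=B3 v1=A4 v2=D5 downbeat m3
bar 4: v0=A3 v1=F4 v2=C5 downbeat m3
bar 5: v0=G3 v1=G4 v2=D5 downbeat P5
  -> R1 @ bar 1 tick 0 v(1, 2): G4/D5 P5 -> F4/C5 P5 similar
  -> R7 @ bar 2 tick 0 v(1,): F4->B3 leap 6st
  -> R4 @ bar 3 tick 0 v(0, 1): B3/A4 m7 untreated
  -> R7 @ bar 3 tick 0 v(1,): B3->A4 leap 10st
  -> R2 @ bar 4 tick 0 v(1, 2): A4/D5 P4 -> F4/C5 P5 similar
  -> R1 @ bar 5 tick 0 v(1, 2): F4/C5 P5 -> G4/D5 P5 similar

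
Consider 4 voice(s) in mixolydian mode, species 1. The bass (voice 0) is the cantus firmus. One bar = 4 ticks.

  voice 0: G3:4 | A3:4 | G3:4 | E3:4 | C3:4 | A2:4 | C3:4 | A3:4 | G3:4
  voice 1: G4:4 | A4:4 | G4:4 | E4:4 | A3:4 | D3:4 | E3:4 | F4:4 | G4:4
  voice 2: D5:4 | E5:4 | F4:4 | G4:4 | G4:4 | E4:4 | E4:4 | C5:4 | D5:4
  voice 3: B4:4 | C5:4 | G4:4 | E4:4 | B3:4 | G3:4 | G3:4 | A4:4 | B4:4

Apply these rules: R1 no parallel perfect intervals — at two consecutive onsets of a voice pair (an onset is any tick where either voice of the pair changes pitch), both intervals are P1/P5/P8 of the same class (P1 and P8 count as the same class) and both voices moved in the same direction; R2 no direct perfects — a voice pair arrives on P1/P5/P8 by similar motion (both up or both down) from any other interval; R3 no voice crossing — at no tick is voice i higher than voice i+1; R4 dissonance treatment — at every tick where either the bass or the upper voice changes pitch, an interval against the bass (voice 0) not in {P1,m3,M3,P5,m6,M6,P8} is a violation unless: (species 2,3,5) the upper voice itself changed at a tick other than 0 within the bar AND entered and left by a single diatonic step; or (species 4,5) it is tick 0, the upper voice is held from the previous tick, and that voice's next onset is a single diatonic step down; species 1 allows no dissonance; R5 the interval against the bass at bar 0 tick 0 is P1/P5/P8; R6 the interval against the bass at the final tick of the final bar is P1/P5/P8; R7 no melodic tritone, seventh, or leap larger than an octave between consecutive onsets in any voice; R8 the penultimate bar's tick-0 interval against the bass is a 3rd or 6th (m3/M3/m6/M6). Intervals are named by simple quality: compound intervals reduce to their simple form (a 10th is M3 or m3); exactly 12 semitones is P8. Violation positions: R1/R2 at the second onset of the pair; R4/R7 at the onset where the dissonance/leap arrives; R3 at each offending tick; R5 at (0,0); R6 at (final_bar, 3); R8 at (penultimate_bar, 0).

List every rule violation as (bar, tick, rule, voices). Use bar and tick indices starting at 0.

bar 0: v0=G3 v1=G4 v2=D5 v3=B4 downbeat M3
bar 1: v0=A3 v1=A4 v2=E5 v3=C5 downbeat m3
bar 2: v0=G3 v1=G4 v2=F4 v3=G4 downbeat P8
bar 3: v0=E3 v1=E4 v2=G4 v3=E4 downbeat P8
bar 4: v0=C3 v1=A3 v2=G4 v3=B3 downbeat M7
bar 5: v0=A2 v1=D3 v2=E4 v3=G3 downbeat m7
bar 6: v0=C3 v1=E3 v2=E4 v3=G3 downbeat P5
bar 7: v0=A3 v1=F4 v2=C5 v3=A4 downbeat P8
bar 8: v0=G3 v1=G4 v2=D5 v3=B4 downbeat M3
  -> R3 @ bar 0 tick 0 v(2, 3): D5 above B4
  -> R5 @ bar 0 tick 0 v(0, 3): opens on M3
  -> R3 @ bar 0 tick 1 v(2, 3): D5 above B4
  -> R3 @ bar 0 tick 2 v(2, 3): D5 above B4
  -> R3 @ bar 0 tick 3 v(2, 3): D5 above B4
  -> R1 @ bar 1 tick 0 v(0, 1): G3/G4 P8 -> A3/A4 P8 similar
  -> R1 @ bar 1 tick 0 v(0, 2): G3/D5 P5 -> A3/E5 P5 similar
  -> R1 @ bar 1 tick 0 v(1, 2): G4/D5 P5 -> A4/E5 P5 similar
  -> R3 @ bar 1 tick 0 v(2, 3): E5 above C5
  -> R3 @ bar 1 tick 1 v(2, 3): E5 above C5
  -> R3 @ bar 1 tick 2 v(2, 3): E5 above C5
  -> R3 @ bar 1 tick 3 v(2, 3): E5 above C5
  -> R1 @ bar 2 tick 0 v(0, 1): A3/A4 P8 -> G3/G4 P8 similar
  -> R2 @ bar 2 tick 0 v(0, 3): A3/C5 m3 -> G3/G4 P8 similar
  -> R2 @ bar 2 tick 0 v(1, 3): A4/C5 m3 -> G4/G4 P1 similar
  -> R3 @ bar 2 tick 0 v(1, 2): G4 above F4
  -> R4 @ bar 2 tick 0 v(0, 2): G3/F4 m7 untreated
  -> R7 @ bar 2 tick 0 v(2,): E5->F4 leap 11st
  -> R3 @ bar 2 tick 1 v(1, 2): G4 above F4
  -> R3 @ bar 2 tick 2 v(1, 2): G4 above F4
  -> R3 @ bar 2 tick 3 v(1, 2): G4 above F4
  -> R1 @ bar 3 tick 0 v(0, 1): G3/G4 P8 -> E3/E4 P8 similar
  -> R1 @ bar 3 tick 0 v(0, 3): G3/G4 P8 -> E3/E4 P8 similar
  -> R1 @ bar 3 tick 0 v(1, 3): G4/G4 P1 -> E4/E4 P1 similar
  -> R3 @ bar 3 tick 0 v(2, 3): G4 above E4
  -> R3 @ bar 3 tick 1 v(2, 3): G4 above E4
  -> R3 @ bar 3 tick 2 v(2, 3): G4 above E4
  -> R3 @ bar 3 tick 3 v(2, 3): G4 above E4
  -> R3 @ bar 4 tick 0 v(2, 3): G4 above B3
  -> R4 @ bar 4 tick 0 v(0, 3): C3/B3 M7 untreated
  -> R3 @ bar 4 tick 1 v(2, 3): G4 above B3
  -> R3 @ bar 4 tick 2 v(2, 3): G4 above B3
  -> R3 @ bar 4 tick 3 v(2, 3): G4 above B3
  -> R1 @ bar 5 tick 0 v(0, 2): C3/G4 P5 -> A2/E4 P5 similar
  -> R3 @ bar 5 tick 0 v(2, 3): E4 above G3
  -> R4 @ bar 5 tick 0 v(0, 1): A2/D3 P4 untreated
  -> R4 @ bar 5 tick 0 v(0, 3): A2/G3 m7 untreated
  -> R3 @ bar 5 tick 1 v(2, 3): E4 above G3
  -> R3 @ bar 5 tick 2 v(2, 3): E4 above G3
  -> R3 @ bar 5 tick 3 v(2, 3): E4 above G3
  -> R3 @ bar 6 tick 0 v(2, 3): E4 above G3
  -> R3 @ bar 6 tick 1 v(2, 3): E4 above G3
  -> R3 @ bar 6 tick 2 v(2, 3): E4 above G3
  -> R3 @ bar 6 tick 3 v(2, 3): E4 above G3
  -> R2 @ bar 7 tick 0 v(0, 3): C3/G3 P5 -> A3/A4 P8 similar
  -> R2 @ bar 7 tick 0 v(1, 2): E3/E4 P8 -> F4/C5 P5 similar
  -> R3 @ bar 7 tick 0 v(2, 3): C5 above A4
  -> R7 @ bar 7 tick 0 v(1,): E3->F4 leap 13st
  -> R7 @ bar 7 tick 0 v(3,): G3->A4 leap 14st
  -> R8 @ bar 7 tick 0 v(0, 3): penult P8 not 3rd/6th
  -> R3 @ bar 7 tick 1 v(2, 3): C5 above A4
  -> R3 @ bar 7 tick 2 v(2, 3): C5 above A4
  -> R3 @ bar 7 tick 3 v(2, 3): C5 above A4
  -> R1 @ bar 8 tick 0 v(1, 2): F4/C5 P5 -> G4/D5 P5 similar
  -> R3 @ bar 8 tick 0 v(2, 3): D5 above B4
  -> R3 @ bar 8 tick 1 v(2, 3): D5 above B4
  -> R3 @ bar 8 tick 2 v(2, 3): D5 above B4
  -> R3 @ bar 8 tick 3 v(2, 3): D5 above B4
  -> R6 @ bar 8 tick 3 v(0, 3): closes on M3

(0, 0, R3, (2, 3))
(0, 0, R5, (0, 3))
(0, 1, R3, (2, 3))
(0, 2, R3, (2, 3))
(0, 3, R3, (2, 3))
(1, 0, R1, (0, 1))
(1, 0, R1, (0, 2))
(1, 0, R1, (1, 2))
(1, 0, R3, (2, 3))
(1, 1, R3, (2, 3))
(1, 2, R3, (2, 3))
(1, 3, R3, (2, 3))
(2, 0, R1, (0, 1))
(2, 0, R2, (0, 3))
(2, 0, R2, (1, 3))
(2, 0, R3, (1, 2))
(2, 0, R4, (0, 2))
(2, 0, R7, (2,))
(2, 1, R3, (1, 2))
(2, 2, R3, (1, 2))
(2, 3, R3, (1, 2))
(3, 0, R1, (0, 1))
(3, 0, R1, (0, 3))
(3, 0, R1, (1, 3))
(3, 0, R3, (2, 3))
(3, 1, R3, (2, 3))
(3, 2, R3, (2, 3))
(3, 3, R3, (2, 3))
(4, 0, R3, (2, 3))
(4, 0, R4, (0, 3))
(4, 1, R3, (2, 3))
(4, 2, R3, (2, 3))
(4, 3, R3, (2, 3))
(5, 0, R1, (0, 2))
(5, 0, R3, (2, 3))
(5, 0, R4, (0, 1))
(5, 0, R4, (0, 3))
(5, 1, R3, (2, 3))
(5, 2, R3, (2, 3))
(5, 3, R3, (2, 3))
(6, 0, R3, (2, 3))
(6, 1, R3, (2, 3))
(6, 2, R3, (2, 3))
(6, 3, R3, (2, 3))
(7, 0, R2, (0, 3))
(7, 0, R2, (1, 2))
(7, 0, R3, (2, 3))
(7, 0, R7, (1,))
(7, 0, R7, (3,))
(7, 0, R8, (0, 3))
(7, 1, R3, (2, 3))
(7, 2, R3, (2, 3))
(7, 3, R3, (2, 3))
(8, 0, R1, (1, 2))
(8, 0, R3, (2, 3))
(8, 1, R3, (2, 3))
(8, 2, R3, (2, 3))
(8, 3, R3, (2, 3))
(8, 3, R6, (0, 3))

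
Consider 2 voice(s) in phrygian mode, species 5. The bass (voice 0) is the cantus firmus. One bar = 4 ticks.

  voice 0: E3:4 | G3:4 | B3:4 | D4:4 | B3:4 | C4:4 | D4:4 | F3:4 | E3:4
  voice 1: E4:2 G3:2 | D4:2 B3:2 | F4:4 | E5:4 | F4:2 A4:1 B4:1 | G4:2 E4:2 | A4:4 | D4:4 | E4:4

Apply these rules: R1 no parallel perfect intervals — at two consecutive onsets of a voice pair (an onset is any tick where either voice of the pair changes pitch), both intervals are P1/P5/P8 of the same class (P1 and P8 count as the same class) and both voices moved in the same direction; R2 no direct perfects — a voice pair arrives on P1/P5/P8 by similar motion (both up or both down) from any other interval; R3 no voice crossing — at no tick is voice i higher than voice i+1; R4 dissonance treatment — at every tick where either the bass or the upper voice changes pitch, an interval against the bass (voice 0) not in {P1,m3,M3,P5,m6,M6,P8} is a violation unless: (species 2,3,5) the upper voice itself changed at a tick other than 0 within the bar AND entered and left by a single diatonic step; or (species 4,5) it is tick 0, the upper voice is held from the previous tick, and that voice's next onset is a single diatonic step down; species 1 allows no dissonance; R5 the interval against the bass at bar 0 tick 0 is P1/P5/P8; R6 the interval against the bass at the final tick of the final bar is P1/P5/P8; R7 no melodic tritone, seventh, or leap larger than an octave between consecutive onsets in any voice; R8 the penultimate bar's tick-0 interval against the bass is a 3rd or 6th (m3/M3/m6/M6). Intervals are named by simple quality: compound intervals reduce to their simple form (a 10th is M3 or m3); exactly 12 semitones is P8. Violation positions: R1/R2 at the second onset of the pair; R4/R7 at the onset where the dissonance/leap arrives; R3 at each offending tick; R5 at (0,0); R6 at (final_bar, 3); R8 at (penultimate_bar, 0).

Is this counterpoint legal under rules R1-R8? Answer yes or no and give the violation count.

No (9 violations)

bar 0: v0=E3 v1=E4 (P8)
bar 1: v0=G3 v1=D4 (P5)
bar 2: v0=B3 v1=F4 (TT)
bar 3: v0=D4 v1=E5 (M2)
bar 4: v0=B3 v1=F4 (TT)
bar 5: v0=C4 v1=G4 (P5)
bar 6: v0=D4 v1=A4 (P5)
bar 7: v0=F3 v1=D4 (M6)
bar 8: v0=E3 v1=E4 (P8)
  R2 @ bar1.0: E3/G3 m3 -> G3/D4 P5 similar
  R4 @ bar2.0: B3/F4 TT untreated
  R7 @ bar2.0: B3->F4 leap 6st
  R4 @ bar3.0: D4/E5 M2 untreated
  R7 @ bar3.0: F4->E5 leap 11st
  R4 @ bar4.0: B3/F4 TT untreated
  R7 @ bar4.0: E5->F4 leap 11st
  R4 @ bar4.2: B3/A4 m7 untreated
  R2 @ bar6.0: C4/E4 M3 -> D4/A4 P5 similar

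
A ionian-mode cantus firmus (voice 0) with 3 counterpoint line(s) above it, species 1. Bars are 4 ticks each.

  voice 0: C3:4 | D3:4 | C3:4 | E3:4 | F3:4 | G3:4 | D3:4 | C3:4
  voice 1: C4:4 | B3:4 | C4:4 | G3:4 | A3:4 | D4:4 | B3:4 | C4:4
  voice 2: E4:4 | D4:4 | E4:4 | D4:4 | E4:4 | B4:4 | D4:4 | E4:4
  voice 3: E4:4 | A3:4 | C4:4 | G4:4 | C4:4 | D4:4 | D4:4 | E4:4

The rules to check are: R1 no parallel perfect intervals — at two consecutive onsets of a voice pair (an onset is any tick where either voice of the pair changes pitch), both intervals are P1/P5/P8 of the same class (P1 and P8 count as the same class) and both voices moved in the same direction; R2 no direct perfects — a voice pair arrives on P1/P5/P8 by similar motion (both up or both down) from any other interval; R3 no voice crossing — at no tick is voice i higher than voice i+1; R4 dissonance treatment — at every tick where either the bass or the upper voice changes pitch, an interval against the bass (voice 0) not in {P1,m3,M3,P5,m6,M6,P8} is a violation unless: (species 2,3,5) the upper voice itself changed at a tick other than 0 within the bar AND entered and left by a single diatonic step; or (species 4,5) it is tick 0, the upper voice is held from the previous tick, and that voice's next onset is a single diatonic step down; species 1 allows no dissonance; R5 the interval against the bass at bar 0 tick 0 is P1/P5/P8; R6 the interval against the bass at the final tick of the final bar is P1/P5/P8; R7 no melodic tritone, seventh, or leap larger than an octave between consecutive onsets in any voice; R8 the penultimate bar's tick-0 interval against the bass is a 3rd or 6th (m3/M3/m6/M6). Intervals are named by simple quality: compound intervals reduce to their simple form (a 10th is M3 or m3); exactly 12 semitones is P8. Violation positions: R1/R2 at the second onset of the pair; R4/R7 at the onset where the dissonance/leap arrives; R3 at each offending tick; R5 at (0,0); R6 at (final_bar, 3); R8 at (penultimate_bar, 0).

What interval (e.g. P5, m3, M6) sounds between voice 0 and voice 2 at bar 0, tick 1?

voice 0=C3 voice 2=E4 -> M3

M3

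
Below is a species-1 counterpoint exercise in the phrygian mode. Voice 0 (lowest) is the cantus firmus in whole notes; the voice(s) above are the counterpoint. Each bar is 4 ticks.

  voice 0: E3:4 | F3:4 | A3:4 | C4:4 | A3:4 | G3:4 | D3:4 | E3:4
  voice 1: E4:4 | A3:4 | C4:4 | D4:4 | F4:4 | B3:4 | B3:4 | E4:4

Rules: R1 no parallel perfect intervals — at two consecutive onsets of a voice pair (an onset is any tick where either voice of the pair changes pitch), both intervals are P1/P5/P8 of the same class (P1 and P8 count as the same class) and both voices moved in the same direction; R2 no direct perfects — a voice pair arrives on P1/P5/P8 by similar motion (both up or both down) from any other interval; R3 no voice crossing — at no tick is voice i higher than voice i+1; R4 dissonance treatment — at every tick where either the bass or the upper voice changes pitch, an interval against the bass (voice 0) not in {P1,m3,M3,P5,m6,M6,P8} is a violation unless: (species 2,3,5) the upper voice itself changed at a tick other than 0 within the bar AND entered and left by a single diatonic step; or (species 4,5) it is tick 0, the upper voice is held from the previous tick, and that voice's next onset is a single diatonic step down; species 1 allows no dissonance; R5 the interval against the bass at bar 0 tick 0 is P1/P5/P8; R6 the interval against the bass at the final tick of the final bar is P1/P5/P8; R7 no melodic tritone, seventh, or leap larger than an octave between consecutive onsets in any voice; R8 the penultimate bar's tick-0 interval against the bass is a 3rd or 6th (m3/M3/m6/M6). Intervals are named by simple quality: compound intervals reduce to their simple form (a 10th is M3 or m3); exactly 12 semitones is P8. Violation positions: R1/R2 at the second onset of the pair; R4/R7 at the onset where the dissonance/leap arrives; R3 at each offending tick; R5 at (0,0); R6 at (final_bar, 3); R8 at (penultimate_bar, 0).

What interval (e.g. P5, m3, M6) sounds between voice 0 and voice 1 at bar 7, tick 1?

P8

voice 0=E3 voice 1=E4 -> P8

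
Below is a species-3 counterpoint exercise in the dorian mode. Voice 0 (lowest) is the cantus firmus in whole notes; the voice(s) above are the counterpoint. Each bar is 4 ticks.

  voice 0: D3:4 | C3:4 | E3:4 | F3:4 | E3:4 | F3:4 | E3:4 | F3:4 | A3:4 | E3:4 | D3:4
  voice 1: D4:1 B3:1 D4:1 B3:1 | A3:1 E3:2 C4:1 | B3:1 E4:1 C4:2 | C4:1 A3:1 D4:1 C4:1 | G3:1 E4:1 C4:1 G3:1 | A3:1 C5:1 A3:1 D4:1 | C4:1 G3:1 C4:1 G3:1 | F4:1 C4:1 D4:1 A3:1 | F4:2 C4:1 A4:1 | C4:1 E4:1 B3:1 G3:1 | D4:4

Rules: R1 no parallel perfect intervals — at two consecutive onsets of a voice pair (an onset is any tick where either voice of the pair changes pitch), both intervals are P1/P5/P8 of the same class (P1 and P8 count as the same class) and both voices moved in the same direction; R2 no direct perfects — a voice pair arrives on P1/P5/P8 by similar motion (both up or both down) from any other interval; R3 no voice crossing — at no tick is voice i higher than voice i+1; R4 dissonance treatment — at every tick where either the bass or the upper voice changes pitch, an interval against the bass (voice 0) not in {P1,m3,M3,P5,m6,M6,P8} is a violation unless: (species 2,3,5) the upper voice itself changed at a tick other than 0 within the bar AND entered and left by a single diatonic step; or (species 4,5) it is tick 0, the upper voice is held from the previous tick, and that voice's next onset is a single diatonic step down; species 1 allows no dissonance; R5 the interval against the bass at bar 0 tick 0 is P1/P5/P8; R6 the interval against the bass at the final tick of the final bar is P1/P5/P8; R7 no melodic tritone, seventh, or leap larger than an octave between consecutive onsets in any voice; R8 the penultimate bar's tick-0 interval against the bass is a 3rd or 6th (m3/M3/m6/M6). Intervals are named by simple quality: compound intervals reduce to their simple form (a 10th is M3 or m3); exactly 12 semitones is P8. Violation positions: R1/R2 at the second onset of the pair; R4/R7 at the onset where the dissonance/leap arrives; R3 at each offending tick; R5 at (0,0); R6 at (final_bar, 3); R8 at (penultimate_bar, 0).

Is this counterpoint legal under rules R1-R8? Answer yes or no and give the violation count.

No (4 violations)

bar 0: v0=D3 v1=D4 (P8)
bar 1: v0=C3 v1=A3 (M6)
bar 2: v0=E3 v1=B3 (P5)
bar 3: v0=F3 v1=C4 (P5)
bar 4: v0=E3 v1=G3 (m3)
bar 5: v0=F3 v1=A3 (M3)
bar 6: v0=E3 v1=C4 (m6)
bar 7: v0=F3 v1=F4 (P8)
bar 8: v0=A3 v1=F4 (m6)
bar 9: v0=E3 v1=C4 (m6)
bar 10: v0=D3 v1=D4 (P8)
  R7 @ bar5.1: A3->C5 leap 15st
  R7 @ bar5.2: C5->A3 leap 15st
  R2 @ bar7.0: E3/G3 m3 -> F3/F4 P8 similar
  R7 @ bar7.0: G3->F4 leap 10st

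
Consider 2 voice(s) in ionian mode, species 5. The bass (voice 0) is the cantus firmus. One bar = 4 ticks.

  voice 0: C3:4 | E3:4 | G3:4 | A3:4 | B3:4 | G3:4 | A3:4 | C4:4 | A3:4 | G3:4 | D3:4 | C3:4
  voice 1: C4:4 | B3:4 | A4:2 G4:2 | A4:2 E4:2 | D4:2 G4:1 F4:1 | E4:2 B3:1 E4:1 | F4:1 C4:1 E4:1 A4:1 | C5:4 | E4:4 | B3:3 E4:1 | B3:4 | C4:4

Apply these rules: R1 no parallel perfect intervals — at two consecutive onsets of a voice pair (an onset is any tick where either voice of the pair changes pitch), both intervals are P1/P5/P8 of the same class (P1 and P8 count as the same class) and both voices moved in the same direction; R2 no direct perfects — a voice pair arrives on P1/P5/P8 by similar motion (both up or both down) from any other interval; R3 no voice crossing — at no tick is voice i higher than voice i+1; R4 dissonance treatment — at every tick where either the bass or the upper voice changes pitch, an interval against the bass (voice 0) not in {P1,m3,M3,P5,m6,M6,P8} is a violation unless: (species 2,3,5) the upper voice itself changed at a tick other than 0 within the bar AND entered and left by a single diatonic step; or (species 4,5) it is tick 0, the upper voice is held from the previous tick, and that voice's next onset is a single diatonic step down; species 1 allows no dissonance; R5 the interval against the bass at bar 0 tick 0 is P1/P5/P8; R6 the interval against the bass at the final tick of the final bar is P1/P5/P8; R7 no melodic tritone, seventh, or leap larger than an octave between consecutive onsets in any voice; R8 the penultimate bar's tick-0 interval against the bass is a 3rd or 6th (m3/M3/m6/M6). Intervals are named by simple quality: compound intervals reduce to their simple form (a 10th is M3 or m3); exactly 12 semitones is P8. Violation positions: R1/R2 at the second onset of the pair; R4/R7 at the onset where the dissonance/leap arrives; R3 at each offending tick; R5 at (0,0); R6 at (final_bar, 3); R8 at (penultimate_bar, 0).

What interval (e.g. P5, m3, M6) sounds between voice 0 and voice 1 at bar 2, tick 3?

voice 0=G3 voice 1=G4 -> P8

P8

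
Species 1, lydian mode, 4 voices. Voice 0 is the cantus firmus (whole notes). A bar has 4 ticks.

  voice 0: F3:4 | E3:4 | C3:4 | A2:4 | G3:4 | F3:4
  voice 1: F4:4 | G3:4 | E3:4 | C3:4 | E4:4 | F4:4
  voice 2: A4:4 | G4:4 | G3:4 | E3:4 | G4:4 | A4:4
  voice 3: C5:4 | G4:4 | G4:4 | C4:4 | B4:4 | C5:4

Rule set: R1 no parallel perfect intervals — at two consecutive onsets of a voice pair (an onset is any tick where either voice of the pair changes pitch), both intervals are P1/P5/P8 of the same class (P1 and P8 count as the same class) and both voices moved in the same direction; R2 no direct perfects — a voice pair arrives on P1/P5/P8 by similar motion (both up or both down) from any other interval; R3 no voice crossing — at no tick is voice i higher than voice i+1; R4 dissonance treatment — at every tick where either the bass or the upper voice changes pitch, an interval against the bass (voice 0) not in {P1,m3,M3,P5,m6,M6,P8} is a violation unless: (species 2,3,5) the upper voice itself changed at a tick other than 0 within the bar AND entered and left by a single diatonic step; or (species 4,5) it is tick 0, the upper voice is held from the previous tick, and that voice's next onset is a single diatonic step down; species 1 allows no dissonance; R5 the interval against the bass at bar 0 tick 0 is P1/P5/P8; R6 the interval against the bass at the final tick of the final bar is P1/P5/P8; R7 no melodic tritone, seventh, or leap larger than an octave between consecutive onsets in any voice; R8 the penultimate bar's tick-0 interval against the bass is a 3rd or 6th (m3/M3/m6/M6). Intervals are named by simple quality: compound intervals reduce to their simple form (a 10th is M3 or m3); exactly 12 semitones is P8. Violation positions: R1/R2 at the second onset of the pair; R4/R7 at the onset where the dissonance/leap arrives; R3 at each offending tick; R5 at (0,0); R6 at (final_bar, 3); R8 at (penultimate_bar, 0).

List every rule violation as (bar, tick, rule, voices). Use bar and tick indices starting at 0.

(0, 0, R5, (0, 2))
(1, 0, R2, (1, 2))
(1, 0, R2, (1, 3))
(1, 0, R2, (2, 3))
(1, 0, R7, (1,))
(2, 0, R2, (0, 2))
(3, 0, R1, (0, 2))
(3, 0, R2, (1, 3))
(4, 0, R2, (0, 2))
(4, 0, R2, (1, 3))
(4, 0, R7, (0,))
(4, 0, R7, (1,))
(4, 0, R7, (2,))
(4, 0, R7, (3,))
(4, 0, R8, (0, 2))
(5, 0, R1, (1, 3))
(5, 3, R6, (0, 2))

bar 0: v0=F3 v1=F4 v2=A4 v3=C5 downbeat P5
bar 1: v0=E3 v1=G3 v2=G4 v3=G4 downbeat m3
bar 2: v0=C3 v1=E3 v2=G3 v3=G4 downbeat P5
bar 3: v0=A2 v1=C3 v2=E3 v3=C4 downbeat m3
bar 4: v0=G3 v1=E4 v2=G4 v3=B4 downbeat M3
bar 5: v0=F3 v1=F4 v2=A4 v3=C5 downbeat P5
  -> R5 @ bar 0 tick 0 v(0, 2): opens on M3
  -> R2 @ bar 1 tick 0 v(1, 2): F4/A4 M3 -> G3/G4 P8 similar
  -> R2 @ bar 1 tick 0 v(1, 3): F4/C5 P5 -> G3/G4 P8 similar
  -> R2 @ bar 1 tick 0 v(2, 3): A4/C5 m3 -> G4/G4 P1 similar
  -> R7 @ bar 1 tick 0 v(1,): F4->G3 leap 10st
  -> R2 @ bar 2 tick 0 v(0, 2): E3/G4 m3 -> C3/G3 P5 similar
  -> R1 @ bar 3 tick 0 v(0, 2): C3/G3 P5 -> A2/E3 P5 similar
  -> R2 @ bar 3 tick 0 v(1, 3): E3/G4 m3 -> C3/C4 P8 similar
  -> R2 @ bar 4 tick 0 v(0, 2): A2/E3 P5 -> G3/G4 P8 similar
  -> R2 @ bar 4 tick 0 v(1, 3): C3/C4 P8 -> E4/B4 P5 similar
  -> R7 @ bar 4 tick 0 v(0,): A2->G3 leap 10st
  -> R7 @ bar 4 tick 0 v(1,): C3->E4 leap 16st
  -> R7 @ bar 4 tick 0 v(2,): E3->G4 leap 15st
  -> R7 @ bar 4 tick 0 v(3,): C4->B4 leap 11st
  -> R8 @ bar 4 tick 0 v(0, 2): penult P8 not 3rd/6th
  -> R1 @ bar 5 tick 0 v(1, 3): E4/B4 P5 -> F4/C5 P5 similar
  -> R6 @ bar 5 tick 3 v(0, 2): closes on M3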